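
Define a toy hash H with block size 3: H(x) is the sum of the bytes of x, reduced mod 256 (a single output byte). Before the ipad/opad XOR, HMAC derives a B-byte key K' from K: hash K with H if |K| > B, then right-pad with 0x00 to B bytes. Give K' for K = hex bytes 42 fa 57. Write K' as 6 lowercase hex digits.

Key hex bytes 42 fa 57 is exactly B = 3 bytes: K' = 42 fa 57.

42fa57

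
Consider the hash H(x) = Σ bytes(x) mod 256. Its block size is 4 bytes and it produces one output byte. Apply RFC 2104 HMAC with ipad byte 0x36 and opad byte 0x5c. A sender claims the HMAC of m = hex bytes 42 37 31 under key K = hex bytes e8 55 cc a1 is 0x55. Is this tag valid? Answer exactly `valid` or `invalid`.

Key hex bytes e8 55 cc a1 is exactly B = 4 bytes: K' = e8 55 cc a1.
K' ⊕ ipad = de 63 fa 97; K' ⊕ opad = b4 09 90 fd.
Inner hash: sum = 222+99+250+151+66+55+49 = 892; mod 256 = 124 → 7c.
Outer hash (recomputed tag): sum = 180+9+144+253+124 = 710; mod 256 = 198 → c6.
Recomputed tag = c6; claimed = 55 → mismatch.

invalid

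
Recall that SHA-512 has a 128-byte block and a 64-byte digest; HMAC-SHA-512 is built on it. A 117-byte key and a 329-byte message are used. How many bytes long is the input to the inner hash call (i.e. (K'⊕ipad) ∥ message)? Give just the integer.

457

Key is 117 ≤ 128 bytes, zero-padded: |K'| = 128.
Inner input = (K'⊕ipad) ∥ m → 128 + 329 = 457 bytes.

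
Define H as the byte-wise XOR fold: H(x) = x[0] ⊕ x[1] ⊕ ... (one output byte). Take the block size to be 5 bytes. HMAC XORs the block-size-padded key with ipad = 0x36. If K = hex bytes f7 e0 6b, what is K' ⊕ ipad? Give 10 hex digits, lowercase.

Key hex bytes f7 e0 6b is 3 bytes ≤ B = 5; zero-pad to 5 bytes: K' = f7 e0 6b 00 00.
XOR each byte with 0x36: f7⊕36=c1, e0⊕36=d6, 6b⊕36=5d, 00⊕36=36, 00⊕36=36.

c1d65d3636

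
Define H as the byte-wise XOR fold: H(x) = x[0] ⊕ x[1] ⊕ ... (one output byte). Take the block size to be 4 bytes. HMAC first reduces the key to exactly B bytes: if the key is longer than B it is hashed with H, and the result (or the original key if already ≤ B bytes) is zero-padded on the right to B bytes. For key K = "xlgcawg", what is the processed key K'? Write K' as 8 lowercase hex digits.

61000000

|K| = 7 > B = 4, so first hash the key.
H(K): XOR 78⊕6c⊕67⊕63⊕61⊕77⊕67 = 61.
Zero-pad H(K) = 61 to 4 bytes: K' = 61 00 00 00.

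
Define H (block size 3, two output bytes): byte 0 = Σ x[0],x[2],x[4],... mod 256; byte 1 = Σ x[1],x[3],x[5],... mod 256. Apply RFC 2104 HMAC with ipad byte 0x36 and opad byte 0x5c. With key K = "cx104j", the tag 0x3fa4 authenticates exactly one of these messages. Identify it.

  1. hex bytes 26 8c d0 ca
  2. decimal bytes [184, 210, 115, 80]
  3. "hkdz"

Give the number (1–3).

Key "cx104j" = 63 78 31 30 34 6a is 6 bytes > B = 3, so hash it first: H(key) = c8 12, then zero-pad to 3 bytes: K' = c8 12 00.
K' ⊕ ipad = fe 24 36; K' ⊕ opad = 94 4e 5c.
m1: inner = H(fe 24 36 26 8c d0 ca) = 8a 1a; tag = H(94 4e 5c 8a 1a) = 0ad8
m2: inner = H(fe 24 36 b8 d2 73 50) = 56 4f; tag = H(94 4e 5c 56 4f) = 3fa4 ← matches
m3: inner = H(fe 24 36 68 6b 64 7a) = 19 f0; tag = H(94 4e 5c 19 f0) = e067

2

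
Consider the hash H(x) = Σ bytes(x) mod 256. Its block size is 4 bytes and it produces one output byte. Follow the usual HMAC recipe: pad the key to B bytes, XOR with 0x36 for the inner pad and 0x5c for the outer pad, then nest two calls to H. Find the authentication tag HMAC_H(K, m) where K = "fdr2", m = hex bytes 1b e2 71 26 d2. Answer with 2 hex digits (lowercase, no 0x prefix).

Key "fdr2" = 66 64 72 32 is exactly B = 4 bytes: K' = 66 64 72 32.
K' ⊕ ipad = 50 52 44 04.  K' ⊕ opad = 3a 38 2e 6e.
Inner input = (K'⊕ipad) ∥ m = 50 52 44 04 ∥ 1b e2 71 26 d2.
Inner hash: sum = 80+82+68+4+27+226+113+38+210 = 848; mod 256 = 80 → 50.
Outer input = (K'⊕opad) ∥ inner = 3a 38 2e 6e ∥ 50.
Outer hash (tag): sum = 58+56+46+110+80 = 350; mod 256 = 94 → 5e.

5e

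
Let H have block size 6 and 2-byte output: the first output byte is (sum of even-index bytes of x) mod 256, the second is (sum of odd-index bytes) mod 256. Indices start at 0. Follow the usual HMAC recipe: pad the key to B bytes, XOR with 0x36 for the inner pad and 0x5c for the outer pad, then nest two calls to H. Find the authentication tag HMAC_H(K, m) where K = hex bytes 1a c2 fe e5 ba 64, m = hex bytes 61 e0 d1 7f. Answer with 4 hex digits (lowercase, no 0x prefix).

8007

Key hex bytes 1a c2 fe e5 ba 64 is exactly B = 6 bytes: K' = 1a c2 fe e5 ba 64.
K' ⊕ ipad = 2c f4 c8 d3 8c 52.  K' ⊕ opad = 46 9e a2 b9 e6 38.
Inner input = (K'⊕ipad) ∥ m = 2c f4 c8 d3 8c 52 ∥ 61 e0 d1 7f.
Inner hash: even-index sum = 690 mod 256 = 178; odd-index sum = 888 mod 256 = 120 → b2 78.
Outer input = (K'⊕opad) ∥ inner = 46 9e a2 b9 e6 38 ∥ b2 78.
Outer hash (tag): even-index sum = 640 mod 256 = 128; odd-index sum = 519 mod 256 = 7 → 80 07.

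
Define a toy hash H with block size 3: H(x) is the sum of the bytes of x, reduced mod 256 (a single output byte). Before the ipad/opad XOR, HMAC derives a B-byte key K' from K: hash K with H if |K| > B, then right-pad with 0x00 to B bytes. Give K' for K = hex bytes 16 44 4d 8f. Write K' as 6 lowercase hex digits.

|K| = 4 > B = 3, so first hash the key.
H(K): sum = 22+68+77+143 = 310; mod 256 = 54 → 36.
Zero-pad H(K) = 36 to 3 bytes: K' = 36 00 00.

360000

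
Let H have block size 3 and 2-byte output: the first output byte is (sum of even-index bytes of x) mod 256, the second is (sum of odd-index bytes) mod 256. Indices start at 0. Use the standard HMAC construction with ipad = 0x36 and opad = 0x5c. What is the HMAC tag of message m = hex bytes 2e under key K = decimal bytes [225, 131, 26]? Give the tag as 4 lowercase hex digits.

e6e2

Key decimal bytes [225, 131, 26] = e1 83 1a is exactly B = 3 bytes: K' = e1 83 1a.
K' ⊕ ipad = d7 b5 2c.  K' ⊕ opad = bd df 46.
Inner input = (K'⊕ipad) ∥ m = d7 b5 2c ∥ 2e.
Inner hash: even-index sum = 259 mod 256 = 3; odd-index sum = 227 mod 256 = 227 → 03 e3.
Outer input = (K'⊕opad) ∥ inner = bd df 46 ∥ 03 e3.
Outer hash (tag): even-index sum = 486 mod 256 = 230; odd-index sum = 226 mod 256 = 226 → e6 e2.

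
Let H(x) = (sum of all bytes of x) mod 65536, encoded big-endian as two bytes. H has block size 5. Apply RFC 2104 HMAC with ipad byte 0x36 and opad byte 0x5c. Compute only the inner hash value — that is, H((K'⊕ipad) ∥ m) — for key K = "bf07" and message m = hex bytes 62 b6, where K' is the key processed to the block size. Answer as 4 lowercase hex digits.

01f9

Key "bf07" = 62 66 30 37 is 4 bytes ≤ B = 5; zero-pad to 5 bytes: K' = 62 66 30 37 00.
K' ⊕ ipad = 54 50 06 01 36.
Inner input = 54 50 06 01 36 ∥ 62 b6.
Inner hash: sum = 84+80+6+1+54+98+182 = 505 → 01 f9.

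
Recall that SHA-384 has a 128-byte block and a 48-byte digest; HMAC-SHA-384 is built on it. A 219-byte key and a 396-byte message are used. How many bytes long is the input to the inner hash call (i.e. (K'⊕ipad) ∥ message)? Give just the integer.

Key is 219 > 128 bytes, so it is hashed to 48 bytes then zero-padded to 128: |K'| = 128.
Inner input = (K'⊕ipad) ∥ m → 128 + 396 = 524 bytes.

524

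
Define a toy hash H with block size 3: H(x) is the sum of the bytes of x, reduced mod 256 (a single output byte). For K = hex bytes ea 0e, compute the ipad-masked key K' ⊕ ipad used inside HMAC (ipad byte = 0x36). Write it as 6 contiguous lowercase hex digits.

dc3836

Key hex bytes ea 0e is 2 bytes ≤ B = 3; zero-pad to 3 bytes: K' = ea 0e 00.
XOR each byte with 0x36: ea⊕36=dc, 0e⊕36=38, 00⊕36=36.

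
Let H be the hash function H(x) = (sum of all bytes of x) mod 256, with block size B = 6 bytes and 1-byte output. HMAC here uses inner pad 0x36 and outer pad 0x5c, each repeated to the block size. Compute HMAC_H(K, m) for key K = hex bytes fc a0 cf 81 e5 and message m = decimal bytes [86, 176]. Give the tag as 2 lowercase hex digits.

40

Key hex bytes fc a0 cf 81 e5 is 5 bytes ≤ B = 6; zero-pad to 6 bytes: K' = fc a0 cf 81 e5 00.
K' ⊕ ipad = ca 96 f9 b7 d3 36.  K' ⊕ opad = a0 fc 93 dd b9 5c.
Inner input = (K'⊕ipad) ∥ m = ca 96 f9 b7 d3 36 ∥ 56 b0.
Inner hash: sum = 202+150+249+183+211+54+86+176 = 1311; mod 256 = 31 → 1f.
Outer input = (K'⊕opad) ∥ inner = a0 fc 93 dd b9 5c ∥ 1f.
Outer hash (tag): sum = 160+252+147+221+185+92+31 = 1088; mod 256 = 64 → 40.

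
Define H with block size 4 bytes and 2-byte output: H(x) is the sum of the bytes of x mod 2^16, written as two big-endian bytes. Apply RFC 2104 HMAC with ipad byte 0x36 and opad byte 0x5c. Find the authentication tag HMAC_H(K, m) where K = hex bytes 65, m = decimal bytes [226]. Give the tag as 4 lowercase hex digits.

Key hex bytes 65 is 1 byte ≤ B = 4; zero-pad to 4 bytes: K' = 65 00 00 00.
K' ⊕ ipad = 53 36 36 36.  K' ⊕ opad = 39 5c 5c 5c.
Inner input = (K'⊕ipad) ∥ m = 53 36 36 36 ∥ e2.
Inner hash: sum = 83+54+54+54+226 = 471 → 01 d7.
Outer input = (K'⊕opad) ∥ inner = 39 5c 5c 5c ∥ 01 d7.
Outer hash (tag): sum = 57+92+92+92+1+215 = 549 → 02 25.

0225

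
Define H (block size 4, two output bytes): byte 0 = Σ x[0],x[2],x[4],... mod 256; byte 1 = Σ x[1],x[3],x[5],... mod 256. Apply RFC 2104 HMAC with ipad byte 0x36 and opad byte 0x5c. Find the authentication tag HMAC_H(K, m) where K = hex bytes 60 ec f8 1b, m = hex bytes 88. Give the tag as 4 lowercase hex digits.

Key hex bytes 60 ec f8 1b is exactly B = 4 bytes: K' = 60 ec f8 1b.
K' ⊕ ipad = 56 da ce 2d.  K' ⊕ opad = 3c b0 a4 47.
Inner input = (K'⊕ipad) ∥ m = 56 da ce 2d ∥ 88.
Inner hash: even-index sum = 428 mod 256 = 172; odd-index sum = 263 mod 256 = 7 → ac 07.
Outer input = (K'⊕opad) ∥ inner = 3c b0 a4 47 ∥ ac 07.
Outer hash (tag): even-index sum = 396 mod 256 = 140; odd-index sum = 254 mod 256 = 254 → 8c fe.

8cfe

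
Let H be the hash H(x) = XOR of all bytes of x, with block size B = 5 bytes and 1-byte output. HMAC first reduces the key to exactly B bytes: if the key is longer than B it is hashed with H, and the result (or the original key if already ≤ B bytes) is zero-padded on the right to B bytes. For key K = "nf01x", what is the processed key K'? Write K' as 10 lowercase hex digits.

6e66303178

Key "nf01x" = 6e 66 30 31 78 is exactly B = 5 bytes: K' = 6e 66 30 31 78.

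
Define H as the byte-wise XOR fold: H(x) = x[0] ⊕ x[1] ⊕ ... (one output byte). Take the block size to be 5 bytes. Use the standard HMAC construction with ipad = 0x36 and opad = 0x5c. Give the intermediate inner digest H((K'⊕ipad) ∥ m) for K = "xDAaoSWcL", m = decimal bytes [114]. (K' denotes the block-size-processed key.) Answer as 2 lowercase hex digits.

Key "xDAaoSWcL" = 78 44 41 61 6f 53 57 63 4c is 9 bytes > B = 5, so hash it first: H(key) = 58, then zero-pad to 5 bytes: K' = 58 00 00 00 00.
K' ⊕ ipad = 6e 36 36 36 36.
Inner input = 6e 36 36 36 36 ∥ 72.
Inner hash: XOR 6e⊕36⊕36⊕36⊕36⊕72 = 1c.

1c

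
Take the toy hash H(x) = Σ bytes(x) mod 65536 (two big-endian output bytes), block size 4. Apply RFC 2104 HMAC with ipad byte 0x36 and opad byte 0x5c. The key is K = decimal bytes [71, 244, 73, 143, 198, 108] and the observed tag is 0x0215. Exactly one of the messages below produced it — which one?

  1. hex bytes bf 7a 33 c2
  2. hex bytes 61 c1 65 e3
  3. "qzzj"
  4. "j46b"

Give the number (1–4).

Key decimal bytes [71, 244, 73, 143, 198, 108] = 47 f4 49 8f c6 6c is 6 bytes > B = 4, so hash it first: H(key) = 03 45, then zero-pad to 4 bytes: K' = 03 45 00 00.
K' ⊕ ipad = 35 73 36 36; K' ⊕ opad = 5f 19 5c 5c.
m1: inner = H(35 73 36 36 bf 7a 33 c2) = 03 42; tag = H(5f 19 5c 5c 03 42) = 0175
m2: inner = H(35 73 36 36 61 c1 65 e3) = 03 7e; tag = H(5f 19 5c 5c 03 7e) = 01b1
m3: inner = H(35 73 36 36 71 7a 7a 6a) = 02 e3; tag = H(5f 19 5c 5c 02 e3) = 0215 ← matches
m4: inner = H(35 73 36 36 6a 34 36 62) = 02 4a; tag = H(5f 19 5c 5c 02 4a) = 017c

3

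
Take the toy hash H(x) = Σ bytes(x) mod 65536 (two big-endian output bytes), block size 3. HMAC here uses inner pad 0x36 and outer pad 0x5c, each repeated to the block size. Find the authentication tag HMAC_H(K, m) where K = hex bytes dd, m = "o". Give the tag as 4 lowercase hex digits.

0200

Key hex bytes dd is 1 byte ≤ B = 3; zero-pad to 3 bytes: K' = dd 00 00.
K' ⊕ ipad = eb 36 36.  K' ⊕ opad = 81 5c 5c.
Inner input = (K'⊕ipad) ∥ m = eb 36 36 ∥ 6f.
Inner hash: sum = 235+54+54+111 = 454 → 01 c6.
Outer input = (K'⊕opad) ∥ inner = 81 5c 5c ∥ 01 c6.
Outer hash (tag): sum = 129+92+92+1+198 = 512 → 02 00.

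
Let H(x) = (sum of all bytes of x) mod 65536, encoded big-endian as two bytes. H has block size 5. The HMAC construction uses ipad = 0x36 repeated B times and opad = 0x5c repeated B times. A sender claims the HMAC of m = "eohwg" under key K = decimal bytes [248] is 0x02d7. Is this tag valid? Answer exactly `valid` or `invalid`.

Key decimal bytes [248] = f8 is 1 byte ≤ B = 5; zero-pad to 5 bytes: K' = f8 00 00 00 00.
K' ⊕ ipad = ce 36 36 36 36; K' ⊕ opad = a4 5c 5c 5c 5c.
Inner hash: sum = 206+54+54+54+54+101+111+104+119+103 = 960 → 03 c0.
Outer hash (recomputed tag): sum = 164+92+92+92+92+3+192 = 727 → 02 d7.
Recomputed tag = 02d7; claimed = 02d7 → match.

valid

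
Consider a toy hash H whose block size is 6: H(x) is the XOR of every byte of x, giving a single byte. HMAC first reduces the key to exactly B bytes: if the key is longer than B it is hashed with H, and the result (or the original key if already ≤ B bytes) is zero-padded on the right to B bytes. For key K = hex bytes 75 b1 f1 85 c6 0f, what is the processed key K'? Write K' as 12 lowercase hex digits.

Key hex bytes 75 b1 f1 85 c6 0f is exactly B = 6 bytes: K' = 75 b1 f1 85 c6 0f.

75b1f185c60f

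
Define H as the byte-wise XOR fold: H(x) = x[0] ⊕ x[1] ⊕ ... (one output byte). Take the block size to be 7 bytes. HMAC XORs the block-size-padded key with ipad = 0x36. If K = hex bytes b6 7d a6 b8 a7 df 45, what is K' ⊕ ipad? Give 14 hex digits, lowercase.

Key hex bytes b6 7d a6 b8 a7 df 45 is exactly B = 7 bytes: K' = b6 7d a6 b8 a7 df 45.
XOR each byte with 0x36: b6⊕36=80, 7d⊕36=4b, a6⊕36=90, b8⊕36=8e, a7⊕36=91, df⊕36=e9, 45⊕36=73.

804b908e91e973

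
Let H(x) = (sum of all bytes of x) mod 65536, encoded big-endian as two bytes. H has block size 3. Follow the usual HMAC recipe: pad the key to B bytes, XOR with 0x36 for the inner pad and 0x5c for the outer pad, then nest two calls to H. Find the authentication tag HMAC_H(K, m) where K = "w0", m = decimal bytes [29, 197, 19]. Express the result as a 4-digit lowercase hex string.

Key "w0" = 77 30 is 2 bytes ≤ B = 3; zero-pad to 3 bytes: K' = 77 30 00.
K' ⊕ ipad = 41 06 36.  K' ⊕ opad = 2b 6c 5c.
Inner input = (K'⊕ipad) ∥ m = 41 06 36 ∥ 1d c5 13.
Inner hash: sum = 65+6+54+29+197+19 = 370 → 01 72.
Outer input = (K'⊕opad) ∥ inner = 2b 6c 5c ∥ 01 72.
Outer hash (tag): sum = 43+108+92+1+114 = 358 → 01 66.

0166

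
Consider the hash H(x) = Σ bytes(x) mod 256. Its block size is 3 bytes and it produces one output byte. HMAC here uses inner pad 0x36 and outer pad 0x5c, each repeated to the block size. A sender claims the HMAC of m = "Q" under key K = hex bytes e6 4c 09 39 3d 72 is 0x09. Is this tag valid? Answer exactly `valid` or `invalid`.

valid

Key hex bytes e6 4c 09 39 3d 72 is 6 bytes > B = 3, so hash it first: H(key) = 23, then zero-pad to 3 bytes: K' = 23 00 00.
K' ⊕ ipad = 15 36 36; K' ⊕ opad = 7f 5c 5c.
Inner hash: sum = 21+54+54+81 = 210 → d2.
Outer hash (recomputed tag): sum = 127+92+92+210 = 521; mod 256 = 9 → 09.
Recomputed tag = 09; claimed = 09 → match.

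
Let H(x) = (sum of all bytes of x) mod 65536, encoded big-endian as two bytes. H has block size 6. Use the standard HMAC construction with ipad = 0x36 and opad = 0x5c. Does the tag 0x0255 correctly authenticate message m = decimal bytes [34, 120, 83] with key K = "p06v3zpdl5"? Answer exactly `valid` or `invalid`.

Key "p06v3zpdl5" = 70 30 36 76 33 7a 70 64 6c 35 is 10 bytes > B = 6, so hash it first: H(key) = 03 6e, then zero-pad to 6 bytes: K' = 03 6e 00 00 00 00.
K' ⊕ ipad = 35 58 36 36 36 36; K' ⊕ opad = 5f 32 5c 5c 5c 5c.
Inner hash: sum = 53+88+54+54+54+54+34+120+83 = 594 → 02 52.
Outer hash (recomputed tag): sum = 95+50+92+92+92+92+2+82 = 597 → 02 55.
Recomputed tag = 0255; claimed = 0255 → match.

valid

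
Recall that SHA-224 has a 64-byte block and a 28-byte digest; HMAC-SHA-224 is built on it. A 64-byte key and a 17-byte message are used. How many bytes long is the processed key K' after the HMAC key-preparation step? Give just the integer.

64

Key is 64 ≤ 64 bytes, zero-padded: |K'| = 64.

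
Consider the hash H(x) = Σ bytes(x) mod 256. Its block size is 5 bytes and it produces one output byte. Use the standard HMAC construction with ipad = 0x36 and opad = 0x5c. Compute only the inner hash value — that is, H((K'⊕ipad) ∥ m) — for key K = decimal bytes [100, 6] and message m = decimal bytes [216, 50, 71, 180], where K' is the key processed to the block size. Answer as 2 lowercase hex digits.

29

Key decimal bytes [100, 6] = 64 06 is 2 bytes ≤ B = 5; zero-pad to 5 bytes: K' = 64 06 00 00 00.
K' ⊕ ipad = 52 30 36 36 36.
Inner input = 52 30 36 36 36 ∥ d8 32 47 b4.
Inner hash: sum = 82+48+54+54+54+216+50+71+180 = 809; mod 256 = 41 → 29.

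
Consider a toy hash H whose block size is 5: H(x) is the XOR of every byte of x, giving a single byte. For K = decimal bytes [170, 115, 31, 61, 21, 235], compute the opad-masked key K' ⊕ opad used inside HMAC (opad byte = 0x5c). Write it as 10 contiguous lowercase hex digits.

Key decimal bytes [170, 115, 31, 61, 21, 235] = aa 73 1f 3d 15 eb is 6 bytes > B = 5, so hash it first: H(key) = 05, then zero-pad to 5 bytes: K' = 05 00 00 00 00.
XOR each byte with 0x5c: 05⊕5c=59, 00⊕5c=5c, 00⊕5c=5c, 00⊕5c=5c, 00⊕5c=5c.

595c5c5c5c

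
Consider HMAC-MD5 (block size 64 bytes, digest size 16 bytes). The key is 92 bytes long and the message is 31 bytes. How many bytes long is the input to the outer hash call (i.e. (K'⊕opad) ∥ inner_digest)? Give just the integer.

Key is 92 > 64 bytes, so it is hashed to 16 bytes then zero-padded to 64: |K'| = 64.
Outer input = (K'⊕opad) ∥ H(inner) → 64 + 16 = 80 bytes.

80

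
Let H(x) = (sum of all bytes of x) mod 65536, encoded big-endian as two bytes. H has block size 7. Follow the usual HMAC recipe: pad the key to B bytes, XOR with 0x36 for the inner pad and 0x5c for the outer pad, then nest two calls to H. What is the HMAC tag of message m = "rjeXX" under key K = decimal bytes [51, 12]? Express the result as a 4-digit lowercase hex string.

Key decimal bytes [51, 12] = 33 0c is 2 bytes ≤ B = 7; zero-pad to 7 bytes: K' = 33 0c 00 00 00 00 00.
K' ⊕ ipad = 05 3a 36 36 36 36 36.  K' ⊕ opad = 6f 50 5c 5c 5c 5c 5c.
Inner input = (K'⊕ipad) ∥ m = 05 3a 36 36 36 36 36 ∥ 72 6a 65 58 58.
Inner hash: sum = 5+58+54+54+54+54+54+114+106+101+88+88 = 830 → 03 3e.
Outer input = (K'⊕opad) ∥ inner = 6f 50 5c 5c 5c 5c 5c ∥ 03 3e.
Outer hash (tag): sum = 111+80+92+92+92+92+92+3+62 = 716 → 02 cc.

02cc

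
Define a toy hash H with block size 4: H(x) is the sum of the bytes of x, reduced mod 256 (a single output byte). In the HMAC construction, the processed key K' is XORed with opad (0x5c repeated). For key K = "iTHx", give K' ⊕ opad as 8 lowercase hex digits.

Key "iTHx" = 69 54 48 78 is exactly B = 4 bytes: K' = 69 54 48 78.
XOR each byte with 0x5c: 69⊕5c=35, 54⊕5c=08, 48⊕5c=14, 78⊕5c=24.

35081424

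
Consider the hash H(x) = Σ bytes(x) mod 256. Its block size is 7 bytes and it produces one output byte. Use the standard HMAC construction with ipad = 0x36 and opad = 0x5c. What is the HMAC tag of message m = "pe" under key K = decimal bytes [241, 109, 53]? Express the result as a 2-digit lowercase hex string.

Key decimal bytes [241, 109, 53] = f1 6d 35 is 3 bytes ≤ B = 7; zero-pad to 7 bytes: K' = f1 6d 35 00 00 00 00.
K' ⊕ ipad = c7 5b 03 36 36 36 36.  K' ⊕ opad = ad 31 69 5c 5c 5c 5c.
Inner input = (K'⊕ipad) ∥ m = c7 5b 03 36 36 36 36 ∥ 70 65.
Inner hash: sum = 199+91+3+54+54+54+54+112+101 = 722; mod 256 = 210 → d2.
Outer input = (K'⊕opad) ∥ inner = ad 31 69 5c 5c 5c 5c ∥ d2.
Outer hash (tag): sum = 173+49+105+92+92+92+92+210 = 905; mod 256 = 137 → 89.

89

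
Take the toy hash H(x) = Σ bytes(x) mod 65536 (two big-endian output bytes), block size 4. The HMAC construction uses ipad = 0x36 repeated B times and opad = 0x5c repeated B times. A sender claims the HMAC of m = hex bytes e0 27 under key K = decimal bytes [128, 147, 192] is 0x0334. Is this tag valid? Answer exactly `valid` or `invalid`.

Key decimal bytes [128, 147, 192] = 80 93 c0 is 3 bytes ≤ B = 4; zero-pad to 4 bytes: K' = 80 93 c0 00.
K' ⊕ ipad = b6 a5 f6 36; K' ⊕ opad = dc cf 9c 5c.
Inner hash: sum = 182+165+246+54+224+39 = 910 → 03 8e.
Outer hash (recomputed tag): sum = 220+207+156+92+3+142 = 820 → 03 34.
Recomputed tag = 0334; claimed = 0334 → match.

valid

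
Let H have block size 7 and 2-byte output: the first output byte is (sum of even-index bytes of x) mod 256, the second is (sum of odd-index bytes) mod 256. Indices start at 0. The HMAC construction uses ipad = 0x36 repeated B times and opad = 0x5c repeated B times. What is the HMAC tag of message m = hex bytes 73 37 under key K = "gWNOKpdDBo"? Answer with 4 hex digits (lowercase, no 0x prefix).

Key "gWNOKpdDBo" = 67 57 4e 4f 4b 70 64 44 42 6f is 10 bytes > B = 7, so hash it first: H(key) = a6 c9, then zero-pad to 7 bytes: K' = a6 c9 00 00 00 00 00.
K' ⊕ ipad = 90 ff 36 36 36 36 36.  K' ⊕ opad = fa 95 5c 5c 5c 5c 5c.
Inner input = (K'⊕ipad) ∥ m = 90 ff 36 36 36 36 36 ∥ 73 37.
Inner hash: even-index sum = 361 mod 256 = 105; odd-index sum = 478 mod 256 = 222 → 69 de.
Outer input = (K'⊕opad) ∥ inner = fa 95 5c 5c 5c 5c 5c ∥ 69 de.
Outer hash (tag): even-index sum = 748 mod 256 = 236; odd-index sum = 438 mod 256 = 182 → ec b6.

ecb6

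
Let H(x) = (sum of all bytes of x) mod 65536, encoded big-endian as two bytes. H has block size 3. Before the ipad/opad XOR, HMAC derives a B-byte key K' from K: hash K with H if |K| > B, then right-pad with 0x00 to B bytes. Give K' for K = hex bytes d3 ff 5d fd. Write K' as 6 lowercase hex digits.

|K| = 4 > B = 3, so first hash the key.
H(K): sum = 211+255+93+253 = 812 → 03 2c.
Zero-pad H(K) = 03 2c to 3 bytes: K' = 03 2c 00.

032c00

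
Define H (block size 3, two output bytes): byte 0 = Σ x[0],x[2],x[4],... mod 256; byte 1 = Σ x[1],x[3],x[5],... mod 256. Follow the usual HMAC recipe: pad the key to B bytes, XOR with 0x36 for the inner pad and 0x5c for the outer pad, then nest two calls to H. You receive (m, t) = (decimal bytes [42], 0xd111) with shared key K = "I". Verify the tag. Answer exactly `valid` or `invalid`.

valid

Key "I" = 49 is 1 byte ≤ B = 3; zero-pad to 3 bytes: K' = 49 00 00.
K' ⊕ ipad = 7f 36 36; K' ⊕ opad = 15 5c 5c.
Inner hash: even-index sum = 181 mod 256 = 181; odd-index sum = 96 mod 256 = 96 → b5 60.
Outer hash (recomputed tag): even-index sum = 209 mod 256 = 209; odd-index sum = 273 mod 256 = 17 → d1 11.
Recomputed tag = d111; claimed = d111 → match.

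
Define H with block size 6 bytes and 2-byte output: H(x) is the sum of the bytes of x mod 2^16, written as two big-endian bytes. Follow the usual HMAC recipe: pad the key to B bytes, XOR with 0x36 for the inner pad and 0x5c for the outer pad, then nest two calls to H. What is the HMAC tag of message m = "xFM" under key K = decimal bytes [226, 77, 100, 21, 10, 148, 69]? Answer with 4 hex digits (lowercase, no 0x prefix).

037b

Key decimal bytes [226, 77, 100, 21, 10, 148, 69] = e2 4d 64 15 0a 94 45 is 7 bytes > B = 6, so hash it first: H(key) = 02 8b, then zero-pad to 6 bytes: K' = 02 8b 00 00 00 00.
K' ⊕ ipad = 34 bd 36 36 36 36.  K' ⊕ opad = 5e d7 5c 5c 5c 5c.
Inner input = (K'⊕ipad) ∥ m = 34 bd 36 36 36 36 ∥ 78 46 4d.
Inner hash: sum = 52+189+54+54+54+54+120+70+77 = 724 → 02 d4.
Outer input = (K'⊕opad) ∥ inner = 5e d7 5c 5c 5c 5c ∥ 02 d4.
Outer hash (tag): sum = 94+215+92+92+92+92+2+212 = 891 → 03 7b.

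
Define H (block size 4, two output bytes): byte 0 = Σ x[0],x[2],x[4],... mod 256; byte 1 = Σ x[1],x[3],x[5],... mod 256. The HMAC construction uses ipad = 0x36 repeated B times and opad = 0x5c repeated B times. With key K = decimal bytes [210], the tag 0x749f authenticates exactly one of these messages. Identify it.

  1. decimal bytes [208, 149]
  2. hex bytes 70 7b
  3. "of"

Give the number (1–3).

Key decimal bytes [210] = d2 is 1 byte ≤ B = 4; zero-pad to 4 bytes: K' = d2 00 00 00.
K' ⊕ ipad = e4 36 36 36; K' ⊕ opad = 8e 5c 5c 5c.
m1: inner = H(e4 36 36 36 d0 95) = ea 01; tag = H(8e 5c 5c 5c ea 01) = d4b9
m2: inner = H(e4 36 36 36 70 7b) = 8a e7; tag = H(8e 5c 5c 5c 8a e7) = 749f ← matches
m3: inner = H(e4 36 36 36 6f 66) = 89 d2; tag = H(8e 5c 5c 5c 89 d2) = 738a

2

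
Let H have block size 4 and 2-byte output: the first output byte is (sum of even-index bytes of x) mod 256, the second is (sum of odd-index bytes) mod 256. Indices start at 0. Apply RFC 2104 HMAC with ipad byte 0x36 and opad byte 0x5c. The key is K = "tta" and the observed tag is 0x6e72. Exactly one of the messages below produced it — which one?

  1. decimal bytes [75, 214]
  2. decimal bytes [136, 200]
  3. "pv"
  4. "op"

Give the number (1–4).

Key "tta" = 74 74 61 is 3 bytes ≤ B = 4; zero-pad to 4 bytes: K' = 74 74 61 00.
K' ⊕ ipad = 42 42 57 36; K' ⊕ opad = 28 28 3d 5c.
m1: inner = H(42 42 57 36 4b d6) = e4 4e; tag = H(28 28 3d 5c e4 4e) = 49d2
m2: inner = H(42 42 57 36 88 c8) = 21 40; tag = H(28 28 3d 5c 21 40) = 86c4
m3: inner = H(42 42 57 36 70 76) = 09 ee; tag = H(28 28 3d 5c 09 ee) = 6e72 ← matches
m4: inner = H(42 42 57 36 6f 70) = 08 e8; tag = H(28 28 3d 5c 08 e8) = 6d6c

3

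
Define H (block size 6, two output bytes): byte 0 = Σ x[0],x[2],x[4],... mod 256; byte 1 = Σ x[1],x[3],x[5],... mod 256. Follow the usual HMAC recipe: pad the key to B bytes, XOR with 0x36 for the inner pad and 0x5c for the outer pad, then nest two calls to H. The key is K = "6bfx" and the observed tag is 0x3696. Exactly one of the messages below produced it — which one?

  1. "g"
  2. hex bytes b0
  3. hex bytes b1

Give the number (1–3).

Key "6bfx" = 36 62 66 78 is 4 bytes ≤ B = 6; zero-pad to 6 bytes: K' = 36 62 66 78 00 00.
K' ⊕ ipad = 00 54 50 4e 36 36; K' ⊕ opad = 6a 3e 3a 24 5c 5c.
m1: inner = H(00 54 50 4e 36 36 67) = ed d8; tag = H(6a 3e 3a 24 5c 5c ed d8) = ed96
m2: inner = H(00 54 50 4e 36 36 b0) = 36 d8; tag = H(6a 3e 3a 24 5c 5c 36 d8) = 3696 ← matches
m3: inner = H(00 54 50 4e 36 36 b1) = 37 d8; tag = H(6a 3e 3a 24 5c 5c 37 d8) = 3796

2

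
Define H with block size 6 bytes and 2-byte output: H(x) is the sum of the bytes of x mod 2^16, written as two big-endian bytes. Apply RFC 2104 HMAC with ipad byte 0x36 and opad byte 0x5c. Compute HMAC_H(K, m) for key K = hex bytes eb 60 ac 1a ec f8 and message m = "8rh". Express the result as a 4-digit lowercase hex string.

Key hex bytes eb 60 ac 1a ec f8 is exactly B = 6 bytes: K' = eb 60 ac 1a ec f8.
K' ⊕ ipad = dd 56 9a 2c da ce.  K' ⊕ opad = b7 3c f0 46 b0 a4.
Inner input = (K'⊕ipad) ∥ m = dd 56 9a 2c da ce ∥ 38 72 68.
Inner hash: sum = 221+86+154+44+218+206+56+114+104 = 1203 → 04 b3.
Outer input = (K'⊕opad) ∥ inner = b7 3c f0 46 b0 a4 ∥ 04 b3.
Outer hash (tag): sum = 183+60+240+70+176+164+4+179 = 1076 → 04 34.

0434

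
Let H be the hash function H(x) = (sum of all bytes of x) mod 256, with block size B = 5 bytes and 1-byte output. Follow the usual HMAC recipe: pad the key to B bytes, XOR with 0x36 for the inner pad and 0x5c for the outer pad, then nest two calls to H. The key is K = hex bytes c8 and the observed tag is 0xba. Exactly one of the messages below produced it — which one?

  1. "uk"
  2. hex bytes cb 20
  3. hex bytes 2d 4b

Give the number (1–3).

1

Key hex bytes c8 is 1 byte ≤ B = 5; zero-pad to 5 bytes: K' = c8 00 00 00 00.
K' ⊕ ipad = fe 36 36 36 36; K' ⊕ opad = 94 5c 5c 5c 5c.
m1: inner = H(fe 36 36 36 36 75 6b) = b6; tag = H(94 5c 5c 5c 5c b6) = ba ← matches
m2: inner = H(fe 36 36 36 36 cb 20) = c1; tag = H(94 5c 5c 5c 5c c1) = c5
m3: inner = H(fe 36 36 36 36 2d 4b) = 4e; tag = H(94 5c 5c 5c 5c 4e) = 52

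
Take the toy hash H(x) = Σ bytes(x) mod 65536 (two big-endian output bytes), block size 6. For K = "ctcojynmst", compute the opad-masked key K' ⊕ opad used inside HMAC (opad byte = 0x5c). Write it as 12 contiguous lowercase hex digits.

58125c5c5c5c

Key "ctcojynmst" = 63 74 63 6f 6a 79 6e 6d 73 74 is 10 bytes > B = 6, so hash it first: H(key) = 04 4e, then zero-pad to 6 bytes: K' = 04 4e 00 00 00 00.
XOR each byte with 0x5c: 04⊕5c=58, 4e⊕5c=12, 00⊕5c=5c, 00⊕5c=5c, 00⊕5c=5c, 00⊕5c=5c.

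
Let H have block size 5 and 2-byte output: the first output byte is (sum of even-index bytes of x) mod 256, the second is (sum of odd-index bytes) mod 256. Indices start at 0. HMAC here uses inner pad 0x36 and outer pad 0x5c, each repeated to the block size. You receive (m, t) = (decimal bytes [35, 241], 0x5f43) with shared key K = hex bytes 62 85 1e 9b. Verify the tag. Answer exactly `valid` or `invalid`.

valid

Key hex bytes 62 85 1e 9b is 4 bytes ≤ B = 5; zero-pad to 5 bytes: K' = 62 85 1e 9b 00.
K' ⊕ ipad = 54 b3 28 ad 36; K' ⊕ opad = 3e d9 42 c7 5c.
Inner hash: even-index sum = 419 mod 256 = 163; odd-index sum = 387 mod 256 = 131 → a3 83.
Outer hash (recomputed tag): even-index sum = 351 mod 256 = 95; odd-index sum = 579 mod 256 = 67 → 5f 43.
Recomputed tag = 5f43; claimed = 5f43 → match.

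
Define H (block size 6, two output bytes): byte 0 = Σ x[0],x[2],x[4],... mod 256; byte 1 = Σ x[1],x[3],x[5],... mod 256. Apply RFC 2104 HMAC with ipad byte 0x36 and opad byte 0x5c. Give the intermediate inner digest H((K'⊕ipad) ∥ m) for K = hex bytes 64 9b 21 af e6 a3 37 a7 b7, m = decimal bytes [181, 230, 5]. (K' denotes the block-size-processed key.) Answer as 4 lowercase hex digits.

95f4

Key hex bytes 64 9b 21 af e6 a3 37 a7 b7 is 9 bytes > B = 6, so hash it first: H(key) = 59 94, then zero-pad to 6 bytes: K' = 59 94 00 00 00 00.
K' ⊕ ipad = 6f a2 36 36 36 36.
Inner input = 6f a2 36 36 36 36 ∥ b5 e6 05.
Inner hash: even-index sum = 405 mod 256 = 149; odd-index sum = 500 mod 256 = 244 → 95 f4.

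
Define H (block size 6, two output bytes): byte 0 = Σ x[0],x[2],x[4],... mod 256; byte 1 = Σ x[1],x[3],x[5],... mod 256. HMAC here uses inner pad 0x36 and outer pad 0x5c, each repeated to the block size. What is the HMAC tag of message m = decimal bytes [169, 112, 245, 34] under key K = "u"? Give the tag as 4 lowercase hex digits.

Key "u" = 75 is 1 byte ≤ B = 6; zero-pad to 6 bytes: K' = 75 00 00 00 00 00.
K' ⊕ ipad = 43 36 36 36 36 36.  K' ⊕ opad = 29 5c 5c 5c 5c 5c.
Inner input = (K'⊕ipad) ∥ m = 43 36 36 36 36 36 ∥ a9 70 f5 22.
Inner hash: even-index sum = 589 mod 256 = 77; odd-index sum = 308 mod 256 = 52 → 4d 34.
Outer input = (K'⊕opad) ∥ inner = 29 5c 5c 5c 5c 5c ∥ 4d 34.
Outer hash (tag): even-index sum = 302 mod 256 = 46; odd-index sum = 328 mod 256 = 72 → 2e 48.

2e48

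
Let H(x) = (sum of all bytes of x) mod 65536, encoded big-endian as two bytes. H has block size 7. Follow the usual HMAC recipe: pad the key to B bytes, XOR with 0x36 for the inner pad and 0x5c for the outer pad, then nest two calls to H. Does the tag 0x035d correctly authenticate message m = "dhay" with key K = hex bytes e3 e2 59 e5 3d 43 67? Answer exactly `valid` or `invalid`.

Key hex bytes e3 e2 59 e5 3d 43 67 is exactly B = 7 bytes: K' = e3 e2 59 e5 3d 43 67.
K' ⊕ ipad = d5 d4 6f d3 0b 75 51; K' ⊕ opad = bf be 05 b9 61 1f 3b.
Inner hash: sum = 213+212+111+211+11+117+81+100+104+97+121 = 1378 → 05 62.
Outer hash (recomputed tag): sum = 191+190+5+185+97+31+59+5+98 = 861 → 03 5d.
Recomputed tag = 035d; claimed = 035d → match.

valid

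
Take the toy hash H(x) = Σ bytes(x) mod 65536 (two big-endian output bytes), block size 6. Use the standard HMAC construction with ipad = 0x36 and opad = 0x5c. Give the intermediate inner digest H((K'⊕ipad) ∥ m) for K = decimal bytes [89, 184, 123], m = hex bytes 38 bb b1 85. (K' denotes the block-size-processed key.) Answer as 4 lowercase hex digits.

0415

Key decimal bytes [89, 184, 123] = 59 b8 7b is 3 bytes ≤ B = 6; zero-pad to 6 bytes: K' = 59 b8 7b 00 00 00.
K' ⊕ ipad = 6f 8e 4d 36 36 36.
Inner input = 6f 8e 4d 36 36 36 ∥ 38 bb b1 85.
Inner hash: sum = 111+142+77+54+54+54+56+187+177+133 = 1045 → 04 15.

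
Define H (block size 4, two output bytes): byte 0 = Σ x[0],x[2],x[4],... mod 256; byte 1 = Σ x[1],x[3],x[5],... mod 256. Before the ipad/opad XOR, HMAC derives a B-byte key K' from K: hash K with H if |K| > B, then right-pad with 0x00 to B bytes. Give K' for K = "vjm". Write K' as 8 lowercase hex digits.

Key "vjm" = 76 6a 6d is 3 bytes ≤ B = 4; zero-pad to 4 bytes: K' = 76 6a 6d 00.

766a6d00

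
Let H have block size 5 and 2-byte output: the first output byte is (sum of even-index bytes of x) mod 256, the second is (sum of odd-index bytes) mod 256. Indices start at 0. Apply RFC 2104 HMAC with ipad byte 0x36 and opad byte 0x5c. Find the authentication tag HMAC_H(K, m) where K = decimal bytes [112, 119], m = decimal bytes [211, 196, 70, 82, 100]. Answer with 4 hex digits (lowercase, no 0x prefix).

d84f

Key decimal bytes [112, 119] = 70 77 is 2 bytes ≤ B = 5; zero-pad to 5 bytes: K' = 70 77 00 00 00.
K' ⊕ ipad = 46 41 36 36 36.  K' ⊕ opad = 2c 2b 5c 5c 5c.
Inner input = (K'⊕ipad) ∥ m = 46 41 36 36 36 ∥ d3 c4 46 52 64.
Inner hash: even-index sum = 456 mod 256 = 200; odd-index sum = 500 mod 256 = 244 → c8 f4.
Outer input = (K'⊕opad) ∥ inner = 2c 2b 5c 5c 5c ∥ c8 f4.
Outer hash (tag): even-index sum = 472 mod 256 = 216; odd-index sum = 335 mod 256 = 79 → d8 4f.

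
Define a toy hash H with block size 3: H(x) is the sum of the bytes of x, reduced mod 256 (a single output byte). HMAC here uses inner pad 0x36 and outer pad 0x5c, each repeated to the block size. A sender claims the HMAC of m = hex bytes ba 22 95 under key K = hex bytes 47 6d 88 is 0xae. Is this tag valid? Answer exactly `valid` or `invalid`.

Key hex bytes 47 6d 88 is exactly B = 3 bytes: K' = 47 6d 88.
K' ⊕ ipad = 71 5b be; K' ⊕ opad = 1b 31 d4.
Inner hash: sum = 113+91+190+186+34+149 = 763; mod 256 = 251 → fb.
Outer hash (recomputed tag): sum = 27+49+212+251 = 539; mod 256 = 27 → 1b.
Recomputed tag = 1b; claimed = ae → mismatch.

invalid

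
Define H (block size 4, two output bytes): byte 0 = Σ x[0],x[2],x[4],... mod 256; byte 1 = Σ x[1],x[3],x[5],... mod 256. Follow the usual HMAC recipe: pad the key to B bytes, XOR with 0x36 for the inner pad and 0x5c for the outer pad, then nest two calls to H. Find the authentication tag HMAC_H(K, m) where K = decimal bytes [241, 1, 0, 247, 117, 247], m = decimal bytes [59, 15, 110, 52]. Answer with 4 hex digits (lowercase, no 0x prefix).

Key decimal bytes [241, 1, 0, 247, 117, 247] = f1 01 00 f7 75 f7 is 6 bytes > B = 4, so hash it first: H(key) = 66 ef, then zero-pad to 4 bytes: K' = 66 ef 00 00.
K' ⊕ ipad = 50 d9 36 36.  K' ⊕ opad = 3a b3 5c 5c.
Inner input = (K'⊕ipad) ∥ m = 50 d9 36 36 ∥ 3b 0f 6e 34.
Inner hash: even-index sum = 303 mod 256 = 47; odd-index sum = 338 mod 256 = 82 → 2f 52.
Outer input = (K'⊕opad) ∥ inner = 3a b3 5c 5c ∥ 2f 52.
Outer hash (tag): even-index sum = 197 mod 256 = 197; odd-index sum = 353 mod 256 = 97 → c5 61.

c561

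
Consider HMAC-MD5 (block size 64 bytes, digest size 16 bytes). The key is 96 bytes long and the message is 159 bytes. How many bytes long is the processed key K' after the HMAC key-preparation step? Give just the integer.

64

Key is 96 > 64 bytes, so it is hashed to 16 bytes then zero-padded to 64: |K'| = 64.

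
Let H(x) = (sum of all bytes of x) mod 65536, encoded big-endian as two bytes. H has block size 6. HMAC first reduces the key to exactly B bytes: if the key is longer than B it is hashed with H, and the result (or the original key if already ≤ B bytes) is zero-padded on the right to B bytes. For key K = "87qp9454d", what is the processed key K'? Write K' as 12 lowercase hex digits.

028a00000000

|K| = 9 > B = 6, so first hash the key.
H(K): sum = 56+55+113+112+57+52+53+52+100 = 650 → 02 8a.
Zero-pad H(K) = 02 8a to 6 bytes: K' = 02 8a 00 00 00 00.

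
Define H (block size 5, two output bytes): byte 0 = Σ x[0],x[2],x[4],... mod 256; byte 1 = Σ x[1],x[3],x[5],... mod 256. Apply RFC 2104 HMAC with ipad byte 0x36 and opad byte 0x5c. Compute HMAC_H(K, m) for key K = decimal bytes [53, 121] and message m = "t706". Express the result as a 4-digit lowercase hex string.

Key decimal bytes [53, 121] = 35 79 is 2 bytes ≤ B = 5; zero-pad to 5 bytes: K' = 35 79 00 00 00.
K' ⊕ ipad = 03 4f 36 36 36.  K' ⊕ opad = 69 25 5c 5c 5c.
Inner input = (K'⊕ipad) ∥ m = 03 4f 36 36 36 ∥ 74 37 30 36.
Inner hash: even-index sum = 220 mod 256 = 220; odd-index sum = 297 mod 256 = 41 → dc 29.
Outer input = (K'⊕opad) ∥ inner = 69 25 5c 5c 5c ∥ dc 29.
Outer hash (tag): even-index sum = 330 mod 256 = 74; odd-index sum = 349 mod 256 = 93 → 4a 5d.

4a5d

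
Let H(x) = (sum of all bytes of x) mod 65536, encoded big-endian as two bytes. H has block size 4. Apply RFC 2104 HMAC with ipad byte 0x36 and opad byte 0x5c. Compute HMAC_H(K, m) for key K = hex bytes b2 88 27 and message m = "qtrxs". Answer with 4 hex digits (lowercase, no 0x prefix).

0367

Key hex bytes b2 88 27 is 3 bytes ≤ B = 4; zero-pad to 4 bytes: K' = b2 88 27 00.
K' ⊕ ipad = 84 be 11 36.  K' ⊕ opad = ee d4 7b 5c.
Inner input = (K'⊕ipad) ∥ m = 84 be 11 36 ∥ 71 74 72 78 73.
Inner hash: sum = 132+190+17+54+113+116+114+120+115 = 971 → 03 cb.
Outer input = (K'⊕opad) ∥ inner = ee d4 7b 5c ∥ 03 cb.
Outer hash (tag): sum = 238+212+123+92+3+203 = 871 → 03 67.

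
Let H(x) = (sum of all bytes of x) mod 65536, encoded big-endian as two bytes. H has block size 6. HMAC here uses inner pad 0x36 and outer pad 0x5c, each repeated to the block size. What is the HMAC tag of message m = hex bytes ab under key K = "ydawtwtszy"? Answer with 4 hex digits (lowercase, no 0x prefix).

Key "ydawtwtszy" = 79 64 61 77 74 77 74 73 7a 79 is 10 bytes > B = 6, so hash it first: H(key) = 04 7a, then zero-pad to 6 bytes: K' = 04 7a 00 00 00 00.
K' ⊕ ipad = 32 4c 36 36 36 36.  K' ⊕ opad = 58 26 5c 5c 5c 5c.
Inner input = (K'⊕ipad) ∥ m = 32 4c 36 36 36 36 ∥ ab.
Inner hash: sum = 50+76+54+54+54+54+171 = 513 → 02 01.
Outer input = (K'⊕opad) ∥ inner = 58 26 5c 5c 5c 5c ∥ 02 01.
Outer hash (tag): sum = 88+38+92+92+92+92+2+1 = 497 → 01 f1.

01f1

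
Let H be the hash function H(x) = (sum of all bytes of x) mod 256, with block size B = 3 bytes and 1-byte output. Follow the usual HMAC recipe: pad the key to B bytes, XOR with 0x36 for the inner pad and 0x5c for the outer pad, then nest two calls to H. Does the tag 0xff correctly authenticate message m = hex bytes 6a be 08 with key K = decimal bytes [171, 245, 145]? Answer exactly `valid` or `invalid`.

Key decimal bytes [171, 245, 145] = ab f5 91 is exactly B = 3 bytes: K' = ab f5 91.
K' ⊕ ipad = 9d c3 a7; K' ⊕ opad = f7 a9 cd.
Inner hash: sum = 157+195+167+106+190+8 = 823; mod 256 = 55 → 37.
Outer hash (recomputed tag): sum = 247+169+205+55 = 676; mod 256 = 164 → a4.
Recomputed tag = a4; claimed = ff → mismatch.

invalid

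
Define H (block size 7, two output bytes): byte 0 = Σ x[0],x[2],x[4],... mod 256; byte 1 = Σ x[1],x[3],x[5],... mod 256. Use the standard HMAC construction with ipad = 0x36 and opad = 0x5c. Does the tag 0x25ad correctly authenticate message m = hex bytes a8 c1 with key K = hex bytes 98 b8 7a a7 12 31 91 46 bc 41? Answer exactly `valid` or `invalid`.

invalid

Key hex bytes 98 b8 7a a7 12 31 91 46 bc 41 is 10 bytes > B = 7, so hash it first: H(key) = 71 17, then zero-pad to 7 bytes: K' = 71 17 00 00 00 00 00.
K' ⊕ ipad = 47 21 36 36 36 36 36; K' ⊕ opad = 2d 4b 5c 5c 5c 5c 5c.
Inner hash: even-index sum = 426 mod 256 = 170; odd-index sum = 309 mod 256 = 53 → aa 35.
Outer hash (recomputed tag): even-index sum = 374 mod 256 = 118; odd-index sum = 429 mod 256 = 173 → 76 ad.
Recomputed tag = 76ad; claimed = 25ad → mismatch.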